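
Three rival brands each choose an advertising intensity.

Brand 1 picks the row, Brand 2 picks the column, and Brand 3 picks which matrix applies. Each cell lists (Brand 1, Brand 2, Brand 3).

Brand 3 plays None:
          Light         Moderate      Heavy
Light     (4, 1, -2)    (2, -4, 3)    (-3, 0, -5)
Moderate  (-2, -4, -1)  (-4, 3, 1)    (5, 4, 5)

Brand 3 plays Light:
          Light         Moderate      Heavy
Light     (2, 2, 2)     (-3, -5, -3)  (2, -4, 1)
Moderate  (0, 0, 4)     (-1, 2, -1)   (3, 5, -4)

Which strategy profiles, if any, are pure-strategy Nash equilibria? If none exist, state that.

The pure Nash equilibria are (Light, Light, Light), (Moderate, Heavy, None).

For each player, find the best response to each opponent profile; mutual best responses are the pure NE.
Brand 1 against (Light, None): payoffs 4, -2 → best response Light.
Brand 1 against (Light, Light): payoffs 2, 0 → best response Light.
Brand 1 against (Moderate, None): payoffs 2, -4 → best response Light.
Brand 1 against (Moderate, Light): payoffs -3, -1 → best response Moderate.
Brand 1 against (Heavy, None): payoffs -3, 5 → best response Moderate.
Brand 1 against (Heavy, Light): payoffs 2, 3 → best response Moderate.
Brand 2 against (Light, None): payoffs 1, -4, 0 → best response Light.
Brand 2 against (Light, Light): payoffs 2, -5, -4 → best response Light.
Brand 2 against (Moderate, None): payoffs -4, 3, 4 → best response Heavy.
Brand 2 against (Moderate, Light): payoffs 0, 2, 5 → best response Heavy.
Brand 3 against (Light, Light): payoffs -2, 2 → best response Light.
Brand 3 against (Light, Moderate): payoffs 3, -3 → best response None.
Brand 3 against (Light, Heavy): payoffs -5, 1 → best response Light.
Brand 3 against (Moderate, Light): payoffs -1, 4 → best response Light.
Brand 3 against (Moderate, Moderate): payoffs 1, -1 → best response None.
Brand 3 against (Moderate, Heavy): payoffs 5, -4 → best response None.
Mutual best responses: (Light, Light, Light); (Moderate, Heavy, None).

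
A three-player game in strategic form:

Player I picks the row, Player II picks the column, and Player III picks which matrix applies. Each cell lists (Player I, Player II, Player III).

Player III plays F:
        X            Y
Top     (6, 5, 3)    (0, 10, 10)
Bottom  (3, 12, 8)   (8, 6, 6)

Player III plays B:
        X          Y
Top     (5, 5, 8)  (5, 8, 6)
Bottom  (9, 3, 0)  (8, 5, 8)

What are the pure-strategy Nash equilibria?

(Bottom, Y, B)

Player I against (X, F): payoffs 6, 3 → best response Top.
Player I against (X, B): payoffs 5, 9 → best response Bottom.
Player I against (Y, F): payoffs 0, 8 → best response Bottom.
Player I against (Y, B): payoffs 5, 8 → best response Bottom.
Player II against (Top, F): payoffs 5, 10 → best response Y.
Player II against (Top, B): payoffs 5, 8 → best response Y.
Player II against (Bottom, F): payoffs 12, 6 → best response X.
Player II against (Bottom, B): payoffs 3, 5 → best response Y.
Player III against (Top, X): payoffs 3, 8 → best response B.
Player III against (Top, Y): payoffs 10, 6 → best response F.
Player III against (Bottom, X): payoffs 8, 0 → best response F.
Player III against (Bottom, Y): payoffs 6, 8 → best response B.
Mutual best responses: (Bottom, Y, B).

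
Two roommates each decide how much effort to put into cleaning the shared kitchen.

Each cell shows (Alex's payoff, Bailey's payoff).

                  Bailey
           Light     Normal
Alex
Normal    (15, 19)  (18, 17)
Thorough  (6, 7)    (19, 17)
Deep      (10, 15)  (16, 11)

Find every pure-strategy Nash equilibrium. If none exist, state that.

Pure-strategy Nash equilibria: (Normal, Light), (Thorough, Normal)

(Normal, Light): Alex gets 15, best alternative 10; Bailey gets 19, best alternative 17. No profitable deviation — NE.
(Normal, Normal): Alex can switch to Thorough (18 → 19). Not NE.
(Thorough, Light): Alex can switch to Normal (6 → 15). Not NE.
(Thorough, Normal): Alex gets 19, best alternative 18; Bailey gets 17, best alternative 7. No profitable deviation — NE.
(Deep, Light): Alex can switch to Normal (10 → 15). Not NE.
(Deep, Normal): Alex can switch to Normal (16 → 18). Not NE.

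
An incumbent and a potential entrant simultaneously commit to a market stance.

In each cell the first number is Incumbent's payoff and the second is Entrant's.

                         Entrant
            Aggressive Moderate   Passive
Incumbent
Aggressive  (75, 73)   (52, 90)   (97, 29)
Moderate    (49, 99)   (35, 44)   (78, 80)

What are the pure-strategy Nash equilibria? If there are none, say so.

(Aggressive, Moderate)

(Aggressive, Aggressive): Entrant can switch to Moderate (73 → 90). Not NE.
(Aggressive, Moderate): Incumbent gets 52, best alternative 35; Entrant gets 90, best alternative 73. No profitable deviation — NE.
(Aggressive, Passive): Entrant can switch to Aggressive (29 → 73). Not NE.
(Moderate, Aggressive): Incumbent can switch to Aggressive (49 → 75). Not NE.
(Moderate, Moderate): Incumbent can switch to Aggressive (35 → 52). Not NE.
(Moderate, Passive): Incumbent can switch to Aggressive (78 → 97). Not NE.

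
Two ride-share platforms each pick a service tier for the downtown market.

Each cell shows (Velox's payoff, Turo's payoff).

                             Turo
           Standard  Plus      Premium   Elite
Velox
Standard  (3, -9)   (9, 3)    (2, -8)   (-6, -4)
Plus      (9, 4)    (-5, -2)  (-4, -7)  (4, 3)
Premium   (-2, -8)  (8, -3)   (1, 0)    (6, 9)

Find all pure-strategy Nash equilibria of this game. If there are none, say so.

(Standard, Plus) and (Plus, Standard) and (Premium, Elite)

(Standard, Standard): Velox can switch to Plus (3 → 9). Not NE.
(Standard, Plus): Velox gets 9, best alternative 8; Turo gets 3, best alternative -4. No profitable deviation — NE.
(Standard, Premium): Turo can switch to Plus (-8 → 3). Not NE.
(Standard, Elite): Velox can switch to Plus (-6 → 4). Not NE.
(Plus, Standard): Velox gets 9, best alternative 3; Turo gets 4, best alternative 3. No profitable deviation — NE.
(Plus, Plus): Velox can switch to Standard (-5 → 9). Not NE.
(Plus, Premium): Velox can switch to Standard (-4 → 2). Not NE.
(Plus, Elite): Velox can switch to Premium (4 → 6). Not NE.
(Premium, Standard): Velox can switch to Standard (-2 → 3). Not NE.
(Premium, Plus): Velox can switch to Standard (8 → 9). Not NE.
(Premium, Premium): Velox can switch to Standard (1 → 2). Not NE.
(Premium, Elite): Velox gets 6, best alternative 4; Turo gets 9, best alternative 0. No profitable deviation — NE.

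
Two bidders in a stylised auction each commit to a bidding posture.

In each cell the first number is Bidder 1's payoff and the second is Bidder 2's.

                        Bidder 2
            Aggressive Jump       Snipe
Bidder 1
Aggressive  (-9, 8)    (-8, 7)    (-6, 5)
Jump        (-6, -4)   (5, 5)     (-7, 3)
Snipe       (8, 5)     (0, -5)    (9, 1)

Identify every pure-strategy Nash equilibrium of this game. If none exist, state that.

Bidder 1 against Aggressive: payoffs -9, -6, 8 → best response Snipe.
Bidder 1 against Jump: payoffs -8, 5, 0 → best response Jump.
Bidder 1 against Snipe: payoffs -6, -7, 9 → best response Snipe.
Bidder 2 against Aggressive: payoffs 8, 7, 5 → best response Aggressive.
Bidder 2 against Jump: payoffs -4, 5, 3 → best response Jump.
Bidder 2 against Snipe: payoffs 5, -5, 1 → best response Aggressive.
Mutual best responses: (Jump, Jump); (Snipe, Aggressive).

Pure-strategy Nash equilibria: (Jump, Jump); (Snipe, Aggressive)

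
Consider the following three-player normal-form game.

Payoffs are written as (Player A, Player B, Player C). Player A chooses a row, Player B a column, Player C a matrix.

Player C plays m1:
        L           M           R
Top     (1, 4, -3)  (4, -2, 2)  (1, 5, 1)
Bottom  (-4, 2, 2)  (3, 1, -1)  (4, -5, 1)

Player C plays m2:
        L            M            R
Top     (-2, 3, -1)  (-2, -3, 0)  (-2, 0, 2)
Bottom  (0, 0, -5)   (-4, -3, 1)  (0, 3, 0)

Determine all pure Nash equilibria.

There is no pure-strategy Nash equilibrium.

(Top, L, m1): Player B can switch to R (4 → 5). Not NE.
(Top, L, m2): Player A can switch to Bottom (-2 → 0). Not NE.
(Top, M, m1): Player B can switch to L (-2 → 4). Not NE.
(Top, M, m2): Player B can switch to L (-3 → 3). Not NE.
(Top, R, m1): Player A can switch to Bottom (1 → 4). Not NE.
(Top, R, m2): Player A can switch to Bottom (-2 → 0). Not NE.
(The remaining 6 profiles each have a profitable deviation by the same check.)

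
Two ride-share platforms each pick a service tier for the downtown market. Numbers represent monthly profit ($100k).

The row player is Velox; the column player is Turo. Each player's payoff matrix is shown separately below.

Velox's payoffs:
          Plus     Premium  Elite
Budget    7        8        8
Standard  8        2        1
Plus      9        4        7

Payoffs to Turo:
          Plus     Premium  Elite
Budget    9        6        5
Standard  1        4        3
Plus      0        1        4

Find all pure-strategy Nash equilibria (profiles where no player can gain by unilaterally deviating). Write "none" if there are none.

none

(Budget, Plus): Velox can switch to Standard (7 → 8). Not NE.
(Budget, Premium): Turo can switch to Plus (6 → 9). Not NE.
(Budget, Elite): Turo can switch to Plus (5 → 9). Not NE.
(Standard, Plus): Velox can switch to Plus (8 → 9). Not NE.
(Standard, Premium): Velox can switch to Budget (2 → 8). Not NE.
(Standard, Elite): Velox can switch to Budget (1 → 8). Not NE.
(Plus, Plus): Turo can switch to Premium (0 → 1). Not NE.
(Plus, Premium): Velox can switch to Budget (4 → 8). Not NE.
(The remaining 1 profile has a profitable deviation by the same check.)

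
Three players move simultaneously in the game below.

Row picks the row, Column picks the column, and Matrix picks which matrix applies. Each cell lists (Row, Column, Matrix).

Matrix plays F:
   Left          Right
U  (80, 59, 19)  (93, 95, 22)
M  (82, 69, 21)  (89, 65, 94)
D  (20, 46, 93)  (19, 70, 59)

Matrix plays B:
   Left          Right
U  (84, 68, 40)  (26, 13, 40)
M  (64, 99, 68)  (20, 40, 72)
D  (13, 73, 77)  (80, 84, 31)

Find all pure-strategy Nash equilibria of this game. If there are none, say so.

(U, Left, B)

(U, Left, F): Row can switch to M (80 → 82). Not NE.
(U, Left, B): Row gets 84, best alternative 64; Column gets 68, best alternative 13; Matrix gets 40, best alternative 19. No profitable deviation — NE.
(U, Right, F): Matrix can switch to B (22 → 40). Not NE.
(U, Right, B): Row can switch to D (26 → 80). Not NE.
(M, Left, F): Matrix can switch to B (21 → 68). Not NE.
(M, Left, B): Row can switch to U (64 → 84). Not NE.
(M, Right, F): Row can switch to U (89 → 93). Not NE.
(M, Right, B): Row can switch to U (20 → 26). Not NE.
(D, Left, F): Row can switch to U (20 → 80). Not NE.
(D, Left, B): Row can switch to U (13 → 84). Not NE.
(D, Right, F): Row can switch to U (19 → 93). Not NE.
(The remaining 1 profile has a profitable deviation by the same check.)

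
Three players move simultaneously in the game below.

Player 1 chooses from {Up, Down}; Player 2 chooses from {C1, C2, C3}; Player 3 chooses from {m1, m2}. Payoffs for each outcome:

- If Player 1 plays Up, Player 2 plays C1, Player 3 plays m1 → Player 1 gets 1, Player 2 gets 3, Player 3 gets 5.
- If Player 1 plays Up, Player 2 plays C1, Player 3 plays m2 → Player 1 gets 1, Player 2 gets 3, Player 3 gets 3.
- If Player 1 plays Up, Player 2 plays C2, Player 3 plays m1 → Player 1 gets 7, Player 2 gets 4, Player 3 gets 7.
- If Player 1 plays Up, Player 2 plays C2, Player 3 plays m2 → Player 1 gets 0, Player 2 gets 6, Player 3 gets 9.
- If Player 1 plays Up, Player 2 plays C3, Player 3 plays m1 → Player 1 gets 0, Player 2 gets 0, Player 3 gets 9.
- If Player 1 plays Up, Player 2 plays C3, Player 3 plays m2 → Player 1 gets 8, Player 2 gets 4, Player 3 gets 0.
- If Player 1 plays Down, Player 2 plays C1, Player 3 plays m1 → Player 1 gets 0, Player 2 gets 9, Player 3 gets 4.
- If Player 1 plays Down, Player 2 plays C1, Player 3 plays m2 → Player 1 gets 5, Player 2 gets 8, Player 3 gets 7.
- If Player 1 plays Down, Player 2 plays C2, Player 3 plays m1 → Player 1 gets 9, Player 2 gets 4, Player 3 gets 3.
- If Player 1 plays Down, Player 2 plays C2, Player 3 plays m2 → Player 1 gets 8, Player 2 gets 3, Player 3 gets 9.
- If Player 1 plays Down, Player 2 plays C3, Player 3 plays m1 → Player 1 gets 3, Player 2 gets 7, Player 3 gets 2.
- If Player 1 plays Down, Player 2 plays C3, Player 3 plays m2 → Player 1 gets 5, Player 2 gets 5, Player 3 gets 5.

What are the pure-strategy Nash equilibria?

(Up, C1, m1): Player 2 can switch to C2 (3 → 4). Not NE.
(Up, C1, m2): Player 1 can switch to Down (1 → 5). Not NE.
(Up, C2, m1): Player 1 can switch to Down (7 → 9). Not NE.
(Up, C2, m2): Player 1 can switch to Down (0 → 8). Not NE.
(Up, C3, m1): Player 1 can switch to Down (0 → 3). Not NE.
(Up, C3, m2): Player 2 can switch to C2 (4 → 6). Not NE.
(Down, C1, m2): Player 1 gets 5, best alternative 1; Player 2 gets 8, best alternative 5; Player 3 gets 7, best alternative 4. No profitable deviation — NE.
(The remaining 5 profiles each have a profitable deviation by the same check.)

The unique pure-strategy Nash equilibrium is (Down, C1, m2).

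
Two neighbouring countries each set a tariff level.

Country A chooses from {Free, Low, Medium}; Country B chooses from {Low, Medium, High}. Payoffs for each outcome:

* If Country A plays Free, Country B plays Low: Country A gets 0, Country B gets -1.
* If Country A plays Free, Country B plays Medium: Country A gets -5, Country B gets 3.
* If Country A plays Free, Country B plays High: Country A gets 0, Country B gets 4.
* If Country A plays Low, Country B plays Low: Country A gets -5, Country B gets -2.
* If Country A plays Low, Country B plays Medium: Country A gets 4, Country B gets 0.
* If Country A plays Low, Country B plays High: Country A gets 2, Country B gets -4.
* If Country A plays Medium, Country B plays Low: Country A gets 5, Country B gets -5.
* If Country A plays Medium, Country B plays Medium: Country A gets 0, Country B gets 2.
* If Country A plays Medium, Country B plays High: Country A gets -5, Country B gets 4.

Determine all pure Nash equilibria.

Mark each player's best response to every combination of opponents' strategies; a profile where every player is best-responding is a pure Nash equilibrium.
Country A against Low: payoffs 0, -5, 5 → best response Medium.
Country A against Medium: payoffs -5, 4, 0 → best response Low.
Country A against High: payoffs 0, 2, -5 → best response Low.
Country B against Free: payoffs -1, 3, 4 → best response High.
Country B against Low: payoffs -2, 0, -4 → best response Medium.
Country B against Medium: payoffs -5, 2, 4 → best response High.
Mutual best responses: (Low, Medium).

The unique pure-strategy Nash equilibrium is (Low, Medium).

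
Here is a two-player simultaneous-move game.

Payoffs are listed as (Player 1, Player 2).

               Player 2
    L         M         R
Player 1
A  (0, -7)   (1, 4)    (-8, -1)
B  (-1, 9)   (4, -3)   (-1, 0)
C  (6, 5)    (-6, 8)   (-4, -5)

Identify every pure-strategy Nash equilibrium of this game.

No pure-strategy Nash equilibrium.

(A, L): Player 1 can switch to C (0 → 6). Not NE.
(A, M): Player 1 can switch to B (1 → 4). Not NE.
(A, R): Player 1 can switch to B (-8 → -1). Not NE.
(B, L): Player 1 can switch to A (-1 → 0). Not NE.
(B, M): Player 2 can switch to L (-3 → 9). Not NE.
(B, R): Player 2 can switch to L (0 → 9). Not NE.
(C, L): Player 2 can switch to M (5 → 8). Not NE.
(C, M): Player 1 can switch to A (-6 → 1). Not NE.
(The remaining 1 profile has a profitable deviation by the same check.)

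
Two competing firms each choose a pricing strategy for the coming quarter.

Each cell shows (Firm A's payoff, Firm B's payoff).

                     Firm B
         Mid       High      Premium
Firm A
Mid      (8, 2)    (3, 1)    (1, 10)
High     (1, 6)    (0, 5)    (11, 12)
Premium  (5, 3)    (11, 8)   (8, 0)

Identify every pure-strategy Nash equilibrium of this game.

(High, Premium), (Premium, High)

Check each profile: it is a Nash equilibrium iff no player can strictly gain by switching unilaterally.
(Mid, Mid): Firm B can switch to Premium (2 → 10). Not NE.
(Mid, High): Firm A can switch to Premium (3 → 11). Not NE.
(Mid, Premium): Firm A can switch to High (1 → 11). Not NE.
(High, Mid): Firm A can switch to Mid (1 → 8). Not NE.
(High, High): Firm A can switch to Mid (0 → 3). Not NE.
(High, Premium): Firm A gets 11, best alternative 8; Firm B gets 12, best alternative 6. No profitable deviation — NE.
(Premium, Mid): Firm A can switch to Mid (5 → 8). Not NE.
(Premium, High): Firm A gets 11, best alternative 3; Firm B gets 8, best alternative 3. No profitable deviation — NE.
(Premium, Premium): Firm A can switch to High (8 → 11). Not NE.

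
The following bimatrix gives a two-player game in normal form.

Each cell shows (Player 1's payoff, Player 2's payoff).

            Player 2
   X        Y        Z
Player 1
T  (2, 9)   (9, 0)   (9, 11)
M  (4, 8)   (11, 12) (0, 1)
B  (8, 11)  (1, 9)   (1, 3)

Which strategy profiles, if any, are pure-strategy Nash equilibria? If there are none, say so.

Pure-strategy Nash equilibria: (T, Z), (M, Y), (B, X)

Player 1 against X: payoffs 2, 4, 8 → best response B.
Player 1 against Y: payoffs 9, 11, 1 → best response M.
Player 1 against Z: payoffs 9, 0, 1 → best response T.
Player 2 against T: payoffs 9, 0, 11 → best response Z.
Player 2 against M: payoffs 8, 12, 1 → best response Y.
Player 2 against B: payoffs 11, 9, 3 → best response X.
Mutual best responses: (T, Z); (M, Y); (B, X).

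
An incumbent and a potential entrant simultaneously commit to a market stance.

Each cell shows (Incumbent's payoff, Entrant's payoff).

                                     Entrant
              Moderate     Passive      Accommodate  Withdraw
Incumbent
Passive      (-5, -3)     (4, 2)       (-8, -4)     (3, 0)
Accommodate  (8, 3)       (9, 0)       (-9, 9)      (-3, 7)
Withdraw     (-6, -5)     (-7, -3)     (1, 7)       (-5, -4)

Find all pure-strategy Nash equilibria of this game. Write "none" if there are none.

(Passive, Moderate): Incumbent can switch to Accommodate (-5 → 8). Not NE.
(Passive, Passive): Incumbent can switch to Accommodate (4 → 9). Not NE.
(Passive, Accommodate): Incumbent can switch to Withdraw (-8 → 1). Not NE.
(Passive, Withdraw): Entrant can switch to Passive (0 → 2). Not NE.
(Accommodate, Moderate): Entrant can switch to Accommodate (3 → 9). Not NE.
(Accommodate, Passive): Entrant can switch to Moderate (0 → 3). Not NE.
(Accommodate, Accommodate): Incumbent can switch to Passive (-9 → -8). Not NE.
(Accommodate, Withdraw): Incumbent can switch to Passive (-3 → 3). Not NE.
(Withdraw, Accommodate): Incumbent gets 1, best alternative -8; Entrant gets 7, best alternative -3. No profitable deviation — NE.
(The remaining 3 profiles each have a profitable deviation by the same check.)

(Withdraw, Accommodate)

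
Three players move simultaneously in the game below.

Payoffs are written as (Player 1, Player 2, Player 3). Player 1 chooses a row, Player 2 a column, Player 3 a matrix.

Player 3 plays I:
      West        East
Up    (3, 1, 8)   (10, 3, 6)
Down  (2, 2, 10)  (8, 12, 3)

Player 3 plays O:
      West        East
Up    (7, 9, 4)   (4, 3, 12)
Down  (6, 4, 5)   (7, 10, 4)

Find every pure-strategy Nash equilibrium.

Player 1 against (West, I): payoffs 3, 2 → best response Up.
Player 1 against (West, O): payoffs 7, 6 → best response Up.
Player 1 against (East, I): payoffs 10, 8 → best response Up.
Player 1 against (East, O): payoffs 4, 7 → best response Down.
Player 2 against (Up, I): payoffs 1, 3 → best response East.
Player 2 against (Up, O): payoffs 9, 3 → best response West.
Player 2 against (Down, I): payoffs 2, 12 → best response East.
Player 2 against (Down, O): payoffs 4, 10 → best response East.
Player 3 against (Up, West): payoffs 8, 4 → best response I.
Player 3 against (Up, East): payoffs 6, 12 → best response O.
Player 3 against (Down, West): payoffs 10, 5 → best response I.
Player 3 against (Down, East): payoffs 3, 4 → best response O.
Mutual best responses: (Down, East, O).

The unique pure-strategy Nash equilibrium is (Down, East, O).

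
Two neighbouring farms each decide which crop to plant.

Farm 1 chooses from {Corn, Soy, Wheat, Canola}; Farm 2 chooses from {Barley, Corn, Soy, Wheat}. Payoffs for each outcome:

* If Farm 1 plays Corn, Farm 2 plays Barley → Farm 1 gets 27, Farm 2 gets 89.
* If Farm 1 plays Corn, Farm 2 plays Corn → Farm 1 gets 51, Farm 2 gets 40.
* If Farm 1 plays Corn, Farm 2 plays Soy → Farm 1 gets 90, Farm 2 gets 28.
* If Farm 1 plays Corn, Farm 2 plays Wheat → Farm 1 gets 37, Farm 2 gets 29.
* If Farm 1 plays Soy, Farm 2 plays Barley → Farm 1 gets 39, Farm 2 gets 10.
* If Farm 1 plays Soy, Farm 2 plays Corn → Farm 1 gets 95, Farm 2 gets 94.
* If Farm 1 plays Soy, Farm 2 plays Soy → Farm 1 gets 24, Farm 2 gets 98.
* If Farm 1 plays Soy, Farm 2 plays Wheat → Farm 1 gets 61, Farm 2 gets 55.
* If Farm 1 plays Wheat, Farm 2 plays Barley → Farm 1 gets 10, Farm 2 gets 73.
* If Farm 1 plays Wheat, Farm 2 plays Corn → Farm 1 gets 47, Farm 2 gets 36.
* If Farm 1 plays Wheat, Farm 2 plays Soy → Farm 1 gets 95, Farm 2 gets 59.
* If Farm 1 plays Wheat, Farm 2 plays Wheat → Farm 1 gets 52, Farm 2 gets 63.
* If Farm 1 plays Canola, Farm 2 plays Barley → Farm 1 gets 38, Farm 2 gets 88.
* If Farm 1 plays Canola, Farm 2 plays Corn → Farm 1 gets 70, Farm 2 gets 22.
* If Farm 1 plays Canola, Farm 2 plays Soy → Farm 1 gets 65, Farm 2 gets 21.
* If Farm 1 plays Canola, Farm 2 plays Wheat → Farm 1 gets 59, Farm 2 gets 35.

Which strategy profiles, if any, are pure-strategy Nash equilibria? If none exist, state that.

none

Mark each player's best response to every combination of opponents' strategies; a profile where every player is best-responding is a pure Nash equilibrium.
Farm 1 against Barley: payoffs 27, 39, 10, 38 → best response Soy.
Farm 1 against Corn: payoffs 51, 95, 47, 70 → best response Soy.
Farm 1 against Soy: payoffs 90, 24, 95, 65 → best response Wheat.
Farm 1 against Wheat: payoffs 37, 61, 52, 59 → best response Soy.
Farm 2 against Corn: payoffs 89, 40, 28, 29 → best response Barley.
Farm 2 against Soy: payoffs 10, 94, 98, 55 → best response Soy.
Farm 2 against Wheat: payoffs 73, 36, 59, 63 → best response Barley.
Farm 2 against Canola: payoffs 88, 22, 21, 35 → best response Barley.
No profile is a mutual best response for all players.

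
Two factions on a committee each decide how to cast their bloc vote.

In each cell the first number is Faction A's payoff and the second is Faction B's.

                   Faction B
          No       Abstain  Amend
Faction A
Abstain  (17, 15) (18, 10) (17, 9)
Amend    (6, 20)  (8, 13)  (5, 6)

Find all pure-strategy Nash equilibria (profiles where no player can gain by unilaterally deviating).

Faction A against No: payoffs 17, 6 → best response Abstain.
Faction A against Abstain: payoffs 18, 8 → best response Abstain.
Faction A against Amend: payoffs 17, 5 → best response Abstain.
Faction B against Abstain: payoffs 15, 10, 9 → best response No.
Faction B against Amend: payoffs 20, 13, 6 → best response No.
Mutual best responses: (Abstain, No).

The unique pure-strategy Nash equilibrium is (Abstain, No).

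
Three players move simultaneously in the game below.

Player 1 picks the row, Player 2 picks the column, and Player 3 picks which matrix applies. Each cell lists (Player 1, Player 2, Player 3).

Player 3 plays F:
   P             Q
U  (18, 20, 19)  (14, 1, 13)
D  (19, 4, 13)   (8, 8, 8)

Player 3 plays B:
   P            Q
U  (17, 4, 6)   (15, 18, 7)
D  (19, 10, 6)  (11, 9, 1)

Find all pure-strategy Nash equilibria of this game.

Player 1 against (P, F): payoffs 18, 19 → best response D.
Player 1 against (P, B): payoffs 17, 19 → best response D.
Player 1 against (Q, F): payoffs 14, 8 → best response U.
Player 1 against (Q, B): payoffs 15, 11 → best response U.
Player 2 against (U, F): payoffs 20, 1 → best response P.
Player 2 against (U, B): payoffs 4, 18 → best response Q.
Player 2 against (D, F): payoffs 4, 8 → best response Q.
Player 2 against (D, B): payoffs 10, 9 → best response P.
Player 3 against (U, P): payoffs 19, 6 → best response F.
Player 3 against (U, Q): payoffs 13, 7 → best response F.
Player 3 against (D, P): payoffs 13, 6 → best response F.
Player 3 against (D, Q): payoffs 8, 1 → best response F.
No profile is a mutual best response for all players.

There is no pure-strategy Nash equilibrium.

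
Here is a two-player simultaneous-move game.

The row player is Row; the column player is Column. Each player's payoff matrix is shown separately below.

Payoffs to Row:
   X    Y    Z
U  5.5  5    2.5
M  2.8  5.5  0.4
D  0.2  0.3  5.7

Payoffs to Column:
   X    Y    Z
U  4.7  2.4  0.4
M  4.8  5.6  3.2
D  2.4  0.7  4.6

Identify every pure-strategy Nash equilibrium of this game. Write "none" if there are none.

For each player, find the best response to each opponent profile; mutual best responses are the pure NE.
Row against X: payoffs 5.5, 2.8, 0.2 → best response U.
Row against Y: payoffs 5, 5.5, 0.3 → best response M.
Row against Z: payoffs 2.5, 0.4, 5.7 → best response D.
Column against U: payoffs 4.7, 2.4, 0.4 → best response X.
Column against M: payoffs 4.8, 5.6, 3.2 → best response Y.
Column against D: payoffs 2.4, 0.7, 4.6 → best response Z.
Mutual best responses: (U, X); (M, Y); (D, Z).

(U, X); (M, Y); (D, Z)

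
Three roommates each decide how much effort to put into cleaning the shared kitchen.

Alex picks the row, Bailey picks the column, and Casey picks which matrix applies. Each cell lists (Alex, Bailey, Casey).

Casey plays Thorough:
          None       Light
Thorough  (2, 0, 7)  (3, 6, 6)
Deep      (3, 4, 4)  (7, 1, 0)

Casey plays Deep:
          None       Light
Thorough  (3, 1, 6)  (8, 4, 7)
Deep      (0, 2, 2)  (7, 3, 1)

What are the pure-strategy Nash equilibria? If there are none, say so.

Check each profile: it is a Nash equilibrium iff no player can strictly gain by switching unilaterally.
(Thorough, None, Thorough): Alex can switch to Deep (2 → 3). Not NE.
(Thorough, None, Deep): Bailey can switch to Light (1 → 4). Not NE.
(Thorough, Light, Thorough): Alex can switch to Deep (3 → 7). Not NE.
(Thorough, Light, Deep): Alex gets 8, best alternative 7; Bailey gets 4, best alternative 1; Casey gets 7, best alternative 6. No profitable deviation — NE.
(Deep, None, Thorough): Alex gets 3, best alternative 2; Bailey gets 4, best alternative 1; Casey gets 4, best alternative 2. No profitable deviation — NE.
(Deep, None, Deep): Alex can switch to Thorough (0 → 3). Not NE.
(Deep, Light, Thorough): Bailey can switch to None (1 → 4). Not NE.
(Deep, Light, Deep): Alex can switch to Thorough (7 → 8). Not NE.

The pure Nash equilibria are (Thorough, Light, Deep), (Deep, None, Thorough).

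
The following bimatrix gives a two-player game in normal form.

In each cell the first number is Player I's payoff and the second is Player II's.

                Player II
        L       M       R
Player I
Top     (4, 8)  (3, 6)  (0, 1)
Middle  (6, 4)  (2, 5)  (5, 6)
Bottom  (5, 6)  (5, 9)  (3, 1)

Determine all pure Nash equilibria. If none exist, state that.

(Middle, R) and (Bottom, M)

Player I against L: payoffs 4, 6, 5 → best response Middle.
Player I against M: payoffs 3, 2, 5 → best response Bottom.
Player I against R: payoffs 0, 5, 3 → best response Middle.
Player II against Top: payoffs 8, 6, 1 → best response L.
Player II against Middle: payoffs 4, 5, 6 → best response R.
Player II against Bottom: payoffs 6, 9, 1 → best response M.
Mutual best responses: (Middle, R); (Bottom, M).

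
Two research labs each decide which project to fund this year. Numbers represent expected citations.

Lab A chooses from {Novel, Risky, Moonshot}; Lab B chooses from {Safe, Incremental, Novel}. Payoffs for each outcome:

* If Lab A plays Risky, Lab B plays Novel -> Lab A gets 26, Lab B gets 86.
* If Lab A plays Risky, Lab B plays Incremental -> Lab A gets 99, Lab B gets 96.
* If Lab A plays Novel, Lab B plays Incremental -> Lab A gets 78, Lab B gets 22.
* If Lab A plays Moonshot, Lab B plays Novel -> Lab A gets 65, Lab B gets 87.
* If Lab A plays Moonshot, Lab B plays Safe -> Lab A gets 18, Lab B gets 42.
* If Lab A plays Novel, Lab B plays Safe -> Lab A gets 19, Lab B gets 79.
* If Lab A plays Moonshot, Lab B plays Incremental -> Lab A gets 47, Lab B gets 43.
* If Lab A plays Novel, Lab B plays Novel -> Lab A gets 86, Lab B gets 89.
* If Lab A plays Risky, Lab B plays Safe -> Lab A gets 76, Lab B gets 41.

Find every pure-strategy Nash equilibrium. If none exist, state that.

Lab A against Safe: payoffs 19, 76, 18 → best response Risky.
Lab A against Incremental: payoffs 78, 99, 47 → best response Risky.
Lab A against Novel: payoffs 86, 26, 65 → best response Novel.
Lab B against Novel: payoffs 79, 22, 89 → best response Novel.
Lab B against Risky: payoffs 41, 96, 86 → best response Incremental.
Lab B against Moonshot: payoffs 42, 43, 87 → best response Novel.
Mutual best responses: (Novel, Novel); (Risky, Incremental).

Pure-strategy Nash equilibria: (Novel, Novel), (Risky, Incremental)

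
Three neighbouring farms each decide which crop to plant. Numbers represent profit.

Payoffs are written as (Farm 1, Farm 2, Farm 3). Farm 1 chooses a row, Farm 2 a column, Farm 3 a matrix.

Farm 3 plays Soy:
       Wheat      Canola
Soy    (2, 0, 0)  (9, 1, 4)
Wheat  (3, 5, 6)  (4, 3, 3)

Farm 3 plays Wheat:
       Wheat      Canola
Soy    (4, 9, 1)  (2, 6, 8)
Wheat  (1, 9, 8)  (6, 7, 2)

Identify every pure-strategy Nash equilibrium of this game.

For each player, find the best response to each opponent profile; mutual best responses are the pure NE.
Farm 1 against (Wheat, Soy): payoffs 2, 3 → best response Wheat.
Farm 1 against (Wheat, Wheat): payoffs 4, 1 → best response Soy.
Farm 1 against (Canola, Soy): payoffs 9, 4 → best response Soy.
Farm 1 against (Canola, Wheat): payoffs 2, 6 → best response Wheat.
Farm 2 against (Soy, Soy): payoffs 0, 1 → best response Canola.
Farm 2 against (Soy, Wheat): payoffs 9, 6 → best response Wheat.
Farm 2 against (Wheat, Soy): payoffs 5, 3 → best response Wheat.
Farm 2 against (Wheat, Wheat): payoffs 9, 7 → best response Wheat.
Farm 3 against (Soy, Wheat): payoffs 0, 1 → best response Wheat.
Farm 3 against (Soy, Canola): payoffs 4, 8 → best response Wheat.
Farm 3 against (Wheat, Wheat): payoffs 6, 8 → best response Wheat.
Farm 3 against (Wheat, Canola): payoffs 3, 2 → best response Soy.
Mutual best responses: (Soy, Wheat, Wheat).

The unique pure-strategy Nash equilibrium is (Soy, Wheat, Wheat).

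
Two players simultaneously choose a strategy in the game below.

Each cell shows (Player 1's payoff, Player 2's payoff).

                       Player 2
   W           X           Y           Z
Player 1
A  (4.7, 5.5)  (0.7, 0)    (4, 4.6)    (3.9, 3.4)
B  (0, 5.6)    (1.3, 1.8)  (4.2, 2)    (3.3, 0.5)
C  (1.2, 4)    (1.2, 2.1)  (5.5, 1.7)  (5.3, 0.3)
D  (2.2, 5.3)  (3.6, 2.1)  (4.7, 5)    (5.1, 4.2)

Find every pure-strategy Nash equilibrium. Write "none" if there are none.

For each strategy profile, look for a profitable unilateral deviation.
(A, W): Player 1 gets 4.7, best alternative 2.2; Player 2 gets 5.5, best alternative 4.6. No profitable deviation — NE.
(A, X): Player 1 can switch to B (0.7 → 1.3). Not NE.
(A, Y): Player 1 can switch to B (4 → 4.2). Not NE.
(A, Z): Player 1 can switch to C (3.9 → 5.3). Not NE.
(B, W): Player 1 can switch to A (0 → 4.7). Not NE.
(B, X): Player 1 can switch to D (1.3 → 3.6). Not NE.
(B, Y): Player 1 can switch to C (4.2 → 5.5). Not NE.
(The remaining 9 profiles each have a profitable deviation by the same check.)

(A, W)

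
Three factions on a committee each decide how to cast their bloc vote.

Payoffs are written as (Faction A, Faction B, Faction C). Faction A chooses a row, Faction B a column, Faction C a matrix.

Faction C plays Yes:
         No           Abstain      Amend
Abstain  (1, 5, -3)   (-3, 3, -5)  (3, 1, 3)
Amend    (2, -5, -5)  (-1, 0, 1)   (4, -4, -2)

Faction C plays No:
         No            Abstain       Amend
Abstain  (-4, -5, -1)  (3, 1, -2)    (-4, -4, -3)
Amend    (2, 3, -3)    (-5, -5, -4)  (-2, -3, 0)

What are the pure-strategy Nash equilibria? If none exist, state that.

Pure-strategy Nash equilibria: (Abstain, Abstain, No); (Amend, No, No); (Amend, Abstain, Yes)

Faction A against (No, Yes): payoffs 1, 2 → best response Amend.
Faction A against (No, No): payoffs -4, 2 → best response Amend.
Faction A against (Abstain, Yes): payoffs -3, -1 → best response Amend.
Faction A against (Abstain, No): payoffs 3, -5 → best response Abstain.
Faction A against (Amend, Yes): payoffs 3, 4 → best response Amend.
Faction A against (Amend, No): payoffs -4, -2 → best response Amend.
Faction B against (Abstain, Yes): payoffs 5, 3, 1 → best response No.
Faction B against (Abstain, No): payoffs -5, 1, -4 → best response Abstain.
Faction B against (Amend, Yes): payoffs -5, 0, -4 → best response Abstain.
Faction B against (Amend, No): payoffs 3, -5, -3 → best response No.
Faction C against (Abstain, No): payoffs -3, -1 → best response No.
Faction C against (Abstain, Abstain): payoffs -5, -2 → best response No.
Faction C against (Abstain, Amend): payoffs 3, -3 → best response Yes.
Faction C against (Amend, No): payoffs -5, -3 → best response No.
Faction C against (Amend, Abstain): payoffs 1, -4 → best response Yes.
Faction C against (Amend, Amend): payoffs -2, 0 → best response No.
Mutual best responses: (Abstain, Abstain, No); (Amend, No, No); (Amend, Abstain, Yes).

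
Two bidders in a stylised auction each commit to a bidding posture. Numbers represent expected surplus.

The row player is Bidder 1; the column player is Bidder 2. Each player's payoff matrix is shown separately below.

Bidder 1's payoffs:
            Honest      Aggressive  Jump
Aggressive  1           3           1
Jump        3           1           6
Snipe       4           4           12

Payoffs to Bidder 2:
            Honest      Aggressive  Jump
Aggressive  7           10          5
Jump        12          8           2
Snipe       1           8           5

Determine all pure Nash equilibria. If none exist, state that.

Bidder 1 against Honest: payoffs 1, 3, 4 → best response Snipe.
Bidder 1 against Aggressive: payoffs 3, 1, 4 → best response Snipe.
Bidder 1 against Jump: payoffs 1, 6, 12 → best response Snipe.
Bidder 2 against Aggressive: payoffs 7, 10, 5 → best response Aggressive.
Bidder 2 against Jump: payoffs 12, 8, 2 → best response Honest.
Bidder 2 against Snipe: payoffs 1, 8, 5 → best response Aggressive.
Mutual best responses: (Snipe, Aggressive).

(Snipe, Aggressive)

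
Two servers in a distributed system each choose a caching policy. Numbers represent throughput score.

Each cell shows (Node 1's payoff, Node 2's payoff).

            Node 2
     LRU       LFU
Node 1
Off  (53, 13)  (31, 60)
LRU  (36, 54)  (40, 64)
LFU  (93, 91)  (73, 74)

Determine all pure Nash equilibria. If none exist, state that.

The unique pure-strategy Nash equilibrium is (LFU, LRU).

(Off, LRU): Node 1 can switch to LFU (53 → 93). Not NE.
(Off, LFU): Node 1 can switch to LRU (31 → 40). Not NE.
(LRU, LRU): Node 1 can switch to Off (36 → 53). Not NE.
(LRU, LFU): Node 1 can switch to LFU (40 → 73). Not NE.
(LFU, LRU): Node 1 gets 93, best alternative 53; Node 2 gets 91, best alternative 74. No profitable deviation — NE.
(LFU, LFU): Node 2 can switch to LRU (74 → 91). Not NE.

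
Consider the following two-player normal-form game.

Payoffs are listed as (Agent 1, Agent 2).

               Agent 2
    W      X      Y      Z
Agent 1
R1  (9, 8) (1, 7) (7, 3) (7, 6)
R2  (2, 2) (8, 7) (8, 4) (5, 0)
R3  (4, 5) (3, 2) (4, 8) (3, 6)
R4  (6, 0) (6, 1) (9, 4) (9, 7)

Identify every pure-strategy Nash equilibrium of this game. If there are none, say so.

Agent 1 against W: payoffs 9, 2, 4, 6 → best response R1.
Agent 1 against X: payoffs 1, 8, 3, 6 → best response R2.
Agent 1 against Y: payoffs 7, 8, 4, 9 → best response R4.
Agent 1 against Z: payoffs 7, 5, 3, 9 → best response R4.
Agent 2 against R1: payoffs 8, 7, 3, 6 → best response W.
Agent 2 against R2: payoffs 2, 7, 4, 0 → best response X.
Agent 2 against R3: payoffs 5, 2, 8, 6 → best response Y.
Agent 2 against R4: payoffs 0, 1, 4, 7 → best response Z.
Mutual best responses: (R1, W); (R2, X); (R4, Z).

(R1, W), (R2, X), (R4, Z)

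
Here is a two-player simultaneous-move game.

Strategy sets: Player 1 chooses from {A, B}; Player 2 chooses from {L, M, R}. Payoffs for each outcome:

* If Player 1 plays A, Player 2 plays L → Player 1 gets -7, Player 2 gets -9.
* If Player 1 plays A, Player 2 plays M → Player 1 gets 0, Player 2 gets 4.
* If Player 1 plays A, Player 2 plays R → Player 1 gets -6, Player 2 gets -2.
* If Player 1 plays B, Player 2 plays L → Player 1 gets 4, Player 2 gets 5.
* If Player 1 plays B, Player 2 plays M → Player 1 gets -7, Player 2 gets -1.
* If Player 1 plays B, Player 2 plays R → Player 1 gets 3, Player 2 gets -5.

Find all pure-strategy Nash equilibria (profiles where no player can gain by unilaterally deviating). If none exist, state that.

Player 1 against L: payoffs -7, 4 → best response B.
Player 1 against M: payoffs 0, -7 → best response A.
Player 1 against R: payoffs -6, 3 → best response B.
Player 2 against A: payoffs -9, 4, -2 → best response M.
Player 2 against B: payoffs 5, -1, -5 → best response L.
Mutual best responses: (A, M); (B, L).

Pure-strategy Nash equilibria: (A, M), (B, L)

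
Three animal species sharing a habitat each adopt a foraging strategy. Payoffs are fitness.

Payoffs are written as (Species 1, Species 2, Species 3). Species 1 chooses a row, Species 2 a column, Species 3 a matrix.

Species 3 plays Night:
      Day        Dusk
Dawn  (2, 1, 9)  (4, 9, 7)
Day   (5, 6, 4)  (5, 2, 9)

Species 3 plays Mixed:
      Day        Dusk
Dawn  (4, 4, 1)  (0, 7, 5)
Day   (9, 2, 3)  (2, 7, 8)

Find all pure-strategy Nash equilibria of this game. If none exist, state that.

For each player, find the best response to each opponent profile; mutual best responses are the pure NE.
Species 1 against (Day, Night): payoffs 2, 5 → best response Day.
Species 1 against (Day, Mixed): payoffs 4, 9 → best response Day.
Species 1 against (Dusk, Night): payoffs 4, 5 → best response Day.
Species 1 against (Dusk, Mixed): payoffs 0, 2 → best response Day.
Species 2 against (Dawn, Night): payoffs 1, 9 → best response Dusk.
Species 2 against (Dawn, Mixed): payoffs 4, 7 → best response Dusk.
Species 2 against (Day, Night): payoffs 6, 2 → best response Day.
Species 2 against (Day, Mixed): payoffs 2, 7 → best response Dusk.
Species 3 against (Dawn, Day): payoffs 9, 1 → best response Night.
Species 3 against (Dawn, Dusk): payoffs 7, 5 → best response Night.
Species 3 against (Day, Day): payoffs 4, 3 → best response Night.
Species 3 against (Day, Dusk): payoffs 9, 8 → best response Night.
Mutual best responses: (Day, Day, Night).

(Day, Day, Night)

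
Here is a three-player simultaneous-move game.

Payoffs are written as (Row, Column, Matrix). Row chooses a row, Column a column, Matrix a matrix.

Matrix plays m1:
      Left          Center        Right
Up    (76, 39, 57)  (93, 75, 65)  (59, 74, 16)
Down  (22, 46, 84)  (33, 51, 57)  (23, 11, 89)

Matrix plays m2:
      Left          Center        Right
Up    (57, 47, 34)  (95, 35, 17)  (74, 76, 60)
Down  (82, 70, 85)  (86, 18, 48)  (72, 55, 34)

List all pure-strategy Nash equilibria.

For each strategy profile, look for a profitable unilateral deviation.
(Up, Left, m1): Column can switch to Center (39 → 75). Not NE.
(Up, Left, m2): Row can switch to Down (57 → 82). Not NE.
(Up, Center, m1): Row gets 93, best alternative 33; Column gets 75, best alternative 74; Matrix gets 65, best alternative 17. No profitable deviation — NE.
(Up, Center, m2): Column can switch to Left (35 → 47). Not NE.
(Up, Right, m1): Column can switch to Center (74 → 75). Not NE.
(Up, Right, m2): Row gets 74, best alternative 72; Column gets 76, best alternative 47; Matrix gets 60, best alternative 16. No profitable deviation — NE.
(Down, Left, m1): Row can switch to Up (22 → 76). Not NE.
(Down, Left, m2): Row gets 82, best alternative 57; Column gets 70, best alternative 55; Matrix gets 85, best alternative 84. No profitable deviation — NE.
(Down, Center, m1): Row can switch to Up (33 → 93). Not NE.
(Down, Center, m2): Row can switch to Up (86 → 95). Not NE.
(Down, Right, m1): Row can switch to Up (23 → 59). Not NE.
(Down, Right, m2): Row can switch to Up (72 → 74). Not NE.

Pure-strategy Nash equilibria: (Up, Center, m1) and (Up, Right, m2) and (Down, Left, m2)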